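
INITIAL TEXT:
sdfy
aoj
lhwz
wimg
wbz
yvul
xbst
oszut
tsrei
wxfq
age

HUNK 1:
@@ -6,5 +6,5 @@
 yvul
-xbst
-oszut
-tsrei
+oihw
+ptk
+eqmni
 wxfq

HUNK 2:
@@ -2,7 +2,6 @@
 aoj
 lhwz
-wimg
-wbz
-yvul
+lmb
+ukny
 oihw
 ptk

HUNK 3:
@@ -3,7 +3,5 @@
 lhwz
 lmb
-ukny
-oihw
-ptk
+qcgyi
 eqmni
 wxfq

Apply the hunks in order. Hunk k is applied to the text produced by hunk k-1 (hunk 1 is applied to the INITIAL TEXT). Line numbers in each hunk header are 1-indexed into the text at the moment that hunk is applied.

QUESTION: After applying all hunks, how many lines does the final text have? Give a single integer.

Answer: 8

Derivation:
Hunk 1: at line 6 remove [xbst,oszut,tsrei] add [oihw,ptk,eqmni] -> 11 lines: sdfy aoj lhwz wimg wbz yvul oihw ptk eqmni wxfq age
Hunk 2: at line 2 remove [wimg,wbz,yvul] add [lmb,ukny] -> 10 lines: sdfy aoj lhwz lmb ukny oihw ptk eqmni wxfq age
Hunk 3: at line 3 remove [ukny,oihw,ptk] add [qcgyi] -> 8 lines: sdfy aoj lhwz lmb qcgyi eqmni wxfq age
Final line count: 8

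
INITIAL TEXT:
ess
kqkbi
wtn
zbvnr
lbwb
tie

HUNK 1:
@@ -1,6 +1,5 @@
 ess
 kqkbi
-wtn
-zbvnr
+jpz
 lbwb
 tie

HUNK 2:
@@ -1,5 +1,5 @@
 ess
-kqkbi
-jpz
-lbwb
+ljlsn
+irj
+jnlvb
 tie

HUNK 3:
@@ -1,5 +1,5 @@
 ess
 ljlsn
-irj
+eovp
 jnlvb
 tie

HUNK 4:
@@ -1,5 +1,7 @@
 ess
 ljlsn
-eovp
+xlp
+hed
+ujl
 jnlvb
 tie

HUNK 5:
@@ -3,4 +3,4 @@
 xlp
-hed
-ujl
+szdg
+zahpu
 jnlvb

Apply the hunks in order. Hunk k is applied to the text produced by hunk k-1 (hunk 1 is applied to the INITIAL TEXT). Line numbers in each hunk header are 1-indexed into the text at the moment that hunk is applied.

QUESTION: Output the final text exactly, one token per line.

Hunk 1: at line 1 remove [wtn,zbvnr] add [jpz] -> 5 lines: ess kqkbi jpz lbwb tie
Hunk 2: at line 1 remove [kqkbi,jpz,lbwb] add [ljlsn,irj,jnlvb] -> 5 lines: ess ljlsn irj jnlvb tie
Hunk 3: at line 1 remove [irj] add [eovp] -> 5 lines: ess ljlsn eovp jnlvb tie
Hunk 4: at line 1 remove [eovp] add [xlp,hed,ujl] -> 7 lines: ess ljlsn xlp hed ujl jnlvb tie
Hunk 5: at line 3 remove [hed,ujl] add [szdg,zahpu] -> 7 lines: ess ljlsn xlp szdg zahpu jnlvb tie

Answer: ess
ljlsn
xlp
szdg
zahpu
jnlvb
tie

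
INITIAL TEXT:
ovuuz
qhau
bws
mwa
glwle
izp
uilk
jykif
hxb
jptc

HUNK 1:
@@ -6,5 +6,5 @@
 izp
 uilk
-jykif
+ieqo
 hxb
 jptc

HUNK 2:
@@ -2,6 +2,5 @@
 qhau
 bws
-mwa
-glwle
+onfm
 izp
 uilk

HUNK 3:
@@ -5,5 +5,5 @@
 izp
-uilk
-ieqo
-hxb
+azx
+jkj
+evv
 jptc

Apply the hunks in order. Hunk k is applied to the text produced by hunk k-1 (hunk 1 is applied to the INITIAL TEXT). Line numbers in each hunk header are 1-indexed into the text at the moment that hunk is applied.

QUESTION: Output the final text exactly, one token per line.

Answer: ovuuz
qhau
bws
onfm
izp
azx
jkj
evv
jptc

Derivation:
Hunk 1: at line 6 remove [jykif] add [ieqo] -> 10 lines: ovuuz qhau bws mwa glwle izp uilk ieqo hxb jptc
Hunk 2: at line 2 remove [mwa,glwle] add [onfm] -> 9 lines: ovuuz qhau bws onfm izp uilk ieqo hxb jptc
Hunk 3: at line 5 remove [uilk,ieqo,hxb] add [azx,jkj,evv] -> 9 lines: ovuuz qhau bws onfm izp azx jkj evv jptc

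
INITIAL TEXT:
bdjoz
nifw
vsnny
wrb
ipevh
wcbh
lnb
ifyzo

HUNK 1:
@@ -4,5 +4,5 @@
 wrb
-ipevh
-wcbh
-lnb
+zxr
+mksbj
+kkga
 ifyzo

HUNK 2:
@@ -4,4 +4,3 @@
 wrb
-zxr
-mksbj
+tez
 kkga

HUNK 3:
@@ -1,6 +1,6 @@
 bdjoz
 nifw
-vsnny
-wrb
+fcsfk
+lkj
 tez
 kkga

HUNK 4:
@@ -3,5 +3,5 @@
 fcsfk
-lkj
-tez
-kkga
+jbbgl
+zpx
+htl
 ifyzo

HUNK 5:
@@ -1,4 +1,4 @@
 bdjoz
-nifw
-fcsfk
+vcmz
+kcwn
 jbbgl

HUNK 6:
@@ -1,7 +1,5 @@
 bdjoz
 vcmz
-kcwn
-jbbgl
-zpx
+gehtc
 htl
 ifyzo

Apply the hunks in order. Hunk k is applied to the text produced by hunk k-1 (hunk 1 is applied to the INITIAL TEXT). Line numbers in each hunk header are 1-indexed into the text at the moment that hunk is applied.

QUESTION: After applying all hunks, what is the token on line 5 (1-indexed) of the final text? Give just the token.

Hunk 1: at line 4 remove [ipevh,wcbh,lnb] add [zxr,mksbj,kkga] -> 8 lines: bdjoz nifw vsnny wrb zxr mksbj kkga ifyzo
Hunk 2: at line 4 remove [zxr,mksbj] add [tez] -> 7 lines: bdjoz nifw vsnny wrb tez kkga ifyzo
Hunk 3: at line 1 remove [vsnny,wrb] add [fcsfk,lkj] -> 7 lines: bdjoz nifw fcsfk lkj tez kkga ifyzo
Hunk 4: at line 3 remove [lkj,tez,kkga] add [jbbgl,zpx,htl] -> 7 lines: bdjoz nifw fcsfk jbbgl zpx htl ifyzo
Hunk 5: at line 1 remove [nifw,fcsfk] add [vcmz,kcwn] -> 7 lines: bdjoz vcmz kcwn jbbgl zpx htl ifyzo
Hunk 6: at line 1 remove [kcwn,jbbgl,zpx] add [gehtc] -> 5 lines: bdjoz vcmz gehtc htl ifyzo
Final line 5: ifyzo

Answer: ifyzo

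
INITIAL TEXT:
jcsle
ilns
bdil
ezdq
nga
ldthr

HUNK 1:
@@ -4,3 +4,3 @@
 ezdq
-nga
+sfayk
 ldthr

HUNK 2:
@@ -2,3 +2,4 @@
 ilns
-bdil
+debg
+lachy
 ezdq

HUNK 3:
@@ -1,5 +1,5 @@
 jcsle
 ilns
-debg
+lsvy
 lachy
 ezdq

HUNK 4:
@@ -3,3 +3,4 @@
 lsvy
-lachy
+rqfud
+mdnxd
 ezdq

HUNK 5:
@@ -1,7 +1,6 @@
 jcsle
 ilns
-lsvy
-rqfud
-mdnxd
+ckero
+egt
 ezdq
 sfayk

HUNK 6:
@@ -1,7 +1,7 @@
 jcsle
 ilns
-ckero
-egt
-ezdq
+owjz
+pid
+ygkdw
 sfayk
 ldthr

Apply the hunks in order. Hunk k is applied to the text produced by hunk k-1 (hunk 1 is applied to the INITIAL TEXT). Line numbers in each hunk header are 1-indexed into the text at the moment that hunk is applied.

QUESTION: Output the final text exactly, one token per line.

Answer: jcsle
ilns
owjz
pid
ygkdw
sfayk
ldthr

Derivation:
Hunk 1: at line 4 remove [nga] add [sfayk] -> 6 lines: jcsle ilns bdil ezdq sfayk ldthr
Hunk 2: at line 2 remove [bdil] add [debg,lachy] -> 7 lines: jcsle ilns debg lachy ezdq sfayk ldthr
Hunk 3: at line 1 remove [debg] add [lsvy] -> 7 lines: jcsle ilns lsvy lachy ezdq sfayk ldthr
Hunk 4: at line 3 remove [lachy] add [rqfud,mdnxd] -> 8 lines: jcsle ilns lsvy rqfud mdnxd ezdq sfayk ldthr
Hunk 5: at line 1 remove [lsvy,rqfud,mdnxd] add [ckero,egt] -> 7 lines: jcsle ilns ckero egt ezdq sfayk ldthr
Hunk 6: at line 1 remove [ckero,egt,ezdq] add [owjz,pid,ygkdw] -> 7 lines: jcsle ilns owjz pid ygkdw sfayk ldthr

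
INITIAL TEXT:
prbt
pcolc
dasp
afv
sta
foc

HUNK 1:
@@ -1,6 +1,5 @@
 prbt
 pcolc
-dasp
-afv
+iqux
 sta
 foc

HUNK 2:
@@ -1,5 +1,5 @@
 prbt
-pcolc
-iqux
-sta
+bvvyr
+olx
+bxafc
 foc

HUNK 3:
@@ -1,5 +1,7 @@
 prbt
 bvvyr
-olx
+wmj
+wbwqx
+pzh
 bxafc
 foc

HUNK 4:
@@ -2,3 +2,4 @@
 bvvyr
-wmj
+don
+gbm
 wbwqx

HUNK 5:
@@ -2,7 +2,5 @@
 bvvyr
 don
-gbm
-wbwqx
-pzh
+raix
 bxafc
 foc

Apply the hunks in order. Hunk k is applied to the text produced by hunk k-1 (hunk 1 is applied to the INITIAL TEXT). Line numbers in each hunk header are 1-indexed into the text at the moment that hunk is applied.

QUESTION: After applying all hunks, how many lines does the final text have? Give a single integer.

Hunk 1: at line 1 remove [dasp,afv] add [iqux] -> 5 lines: prbt pcolc iqux sta foc
Hunk 2: at line 1 remove [pcolc,iqux,sta] add [bvvyr,olx,bxafc] -> 5 lines: prbt bvvyr olx bxafc foc
Hunk 3: at line 1 remove [olx] add [wmj,wbwqx,pzh] -> 7 lines: prbt bvvyr wmj wbwqx pzh bxafc foc
Hunk 4: at line 2 remove [wmj] add [don,gbm] -> 8 lines: prbt bvvyr don gbm wbwqx pzh bxafc foc
Hunk 5: at line 2 remove [gbm,wbwqx,pzh] add [raix] -> 6 lines: prbt bvvyr don raix bxafc foc
Final line count: 6

Answer: 6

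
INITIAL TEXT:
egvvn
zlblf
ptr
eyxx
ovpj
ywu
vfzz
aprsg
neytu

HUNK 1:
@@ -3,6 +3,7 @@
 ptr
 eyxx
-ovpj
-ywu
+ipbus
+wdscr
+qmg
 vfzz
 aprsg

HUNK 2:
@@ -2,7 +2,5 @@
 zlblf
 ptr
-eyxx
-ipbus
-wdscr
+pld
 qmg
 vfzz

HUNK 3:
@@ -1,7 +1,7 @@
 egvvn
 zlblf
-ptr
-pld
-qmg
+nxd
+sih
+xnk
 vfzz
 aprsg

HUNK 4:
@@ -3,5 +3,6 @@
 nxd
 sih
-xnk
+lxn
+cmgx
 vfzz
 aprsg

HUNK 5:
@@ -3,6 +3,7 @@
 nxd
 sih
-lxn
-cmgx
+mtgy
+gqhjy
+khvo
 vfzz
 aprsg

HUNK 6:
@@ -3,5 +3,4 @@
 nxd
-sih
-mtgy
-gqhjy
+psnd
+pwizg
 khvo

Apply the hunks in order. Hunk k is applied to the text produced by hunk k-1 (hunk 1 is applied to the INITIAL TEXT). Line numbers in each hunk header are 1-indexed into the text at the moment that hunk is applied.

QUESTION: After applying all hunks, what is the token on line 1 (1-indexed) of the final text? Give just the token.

Answer: egvvn

Derivation:
Hunk 1: at line 3 remove [ovpj,ywu] add [ipbus,wdscr,qmg] -> 10 lines: egvvn zlblf ptr eyxx ipbus wdscr qmg vfzz aprsg neytu
Hunk 2: at line 2 remove [eyxx,ipbus,wdscr] add [pld] -> 8 lines: egvvn zlblf ptr pld qmg vfzz aprsg neytu
Hunk 3: at line 1 remove [ptr,pld,qmg] add [nxd,sih,xnk] -> 8 lines: egvvn zlblf nxd sih xnk vfzz aprsg neytu
Hunk 4: at line 3 remove [xnk] add [lxn,cmgx] -> 9 lines: egvvn zlblf nxd sih lxn cmgx vfzz aprsg neytu
Hunk 5: at line 3 remove [lxn,cmgx] add [mtgy,gqhjy,khvo] -> 10 lines: egvvn zlblf nxd sih mtgy gqhjy khvo vfzz aprsg neytu
Hunk 6: at line 3 remove [sih,mtgy,gqhjy] add [psnd,pwizg] -> 9 lines: egvvn zlblf nxd psnd pwizg khvo vfzz aprsg neytu
Final line 1: egvvn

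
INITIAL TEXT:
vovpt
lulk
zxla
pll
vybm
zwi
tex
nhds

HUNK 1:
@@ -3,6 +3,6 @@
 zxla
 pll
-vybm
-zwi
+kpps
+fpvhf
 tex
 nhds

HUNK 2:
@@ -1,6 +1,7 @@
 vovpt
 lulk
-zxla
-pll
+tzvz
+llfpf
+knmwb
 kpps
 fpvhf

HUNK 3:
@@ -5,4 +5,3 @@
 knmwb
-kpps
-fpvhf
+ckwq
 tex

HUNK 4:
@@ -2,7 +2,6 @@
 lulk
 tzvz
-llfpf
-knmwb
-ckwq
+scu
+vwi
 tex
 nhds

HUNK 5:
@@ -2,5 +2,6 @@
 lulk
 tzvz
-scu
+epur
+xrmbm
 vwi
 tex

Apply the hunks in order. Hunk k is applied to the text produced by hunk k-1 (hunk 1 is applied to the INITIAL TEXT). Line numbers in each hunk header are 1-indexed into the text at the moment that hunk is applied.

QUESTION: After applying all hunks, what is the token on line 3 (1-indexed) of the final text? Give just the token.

Answer: tzvz

Derivation:
Hunk 1: at line 3 remove [vybm,zwi] add [kpps,fpvhf] -> 8 lines: vovpt lulk zxla pll kpps fpvhf tex nhds
Hunk 2: at line 1 remove [zxla,pll] add [tzvz,llfpf,knmwb] -> 9 lines: vovpt lulk tzvz llfpf knmwb kpps fpvhf tex nhds
Hunk 3: at line 5 remove [kpps,fpvhf] add [ckwq] -> 8 lines: vovpt lulk tzvz llfpf knmwb ckwq tex nhds
Hunk 4: at line 2 remove [llfpf,knmwb,ckwq] add [scu,vwi] -> 7 lines: vovpt lulk tzvz scu vwi tex nhds
Hunk 5: at line 2 remove [scu] add [epur,xrmbm] -> 8 lines: vovpt lulk tzvz epur xrmbm vwi tex nhds
Final line 3: tzvz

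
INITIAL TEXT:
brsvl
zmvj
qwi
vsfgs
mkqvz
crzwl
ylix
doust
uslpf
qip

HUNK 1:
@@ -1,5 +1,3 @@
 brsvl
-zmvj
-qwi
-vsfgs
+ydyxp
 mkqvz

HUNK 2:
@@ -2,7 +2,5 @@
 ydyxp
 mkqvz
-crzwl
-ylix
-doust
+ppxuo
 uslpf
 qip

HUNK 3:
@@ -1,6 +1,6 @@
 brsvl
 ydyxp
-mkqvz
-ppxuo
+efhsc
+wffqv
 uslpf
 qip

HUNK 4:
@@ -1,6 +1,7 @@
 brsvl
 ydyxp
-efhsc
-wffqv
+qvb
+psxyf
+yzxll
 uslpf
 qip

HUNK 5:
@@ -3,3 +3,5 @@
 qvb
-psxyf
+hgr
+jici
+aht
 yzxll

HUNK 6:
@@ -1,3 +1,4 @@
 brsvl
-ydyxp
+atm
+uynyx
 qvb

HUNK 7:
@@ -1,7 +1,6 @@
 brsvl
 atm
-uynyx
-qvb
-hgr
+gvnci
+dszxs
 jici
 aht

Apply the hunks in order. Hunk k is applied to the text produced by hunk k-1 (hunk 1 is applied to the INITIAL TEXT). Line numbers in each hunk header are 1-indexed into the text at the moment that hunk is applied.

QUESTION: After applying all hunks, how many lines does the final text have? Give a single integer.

Answer: 9

Derivation:
Hunk 1: at line 1 remove [zmvj,qwi,vsfgs] add [ydyxp] -> 8 lines: brsvl ydyxp mkqvz crzwl ylix doust uslpf qip
Hunk 2: at line 2 remove [crzwl,ylix,doust] add [ppxuo] -> 6 lines: brsvl ydyxp mkqvz ppxuo uslpf qip
Hunk 3: at line 1 remove [mkqvz,ppxuo] add [efhsc,wffqv] -> 6 lines: brsvl ydyxp efhsc wffqv uslpf qip
Hunk 4: at line 1 remove [efhsc,wffqv] add [qvb,psxyf,yzxll] -> 7 lines: brsvl ydyxp qvb psxyf yzxll uslpf qip
Hunk 5: at line 3 remove [psxyf] add [hgr,jici,aht] -> 9 lines: brsvl ydyxp qvb hgr jici aht yzxll uslpf qip
Hunk 6: at line 1 remove [ydyxp] add [atm,uynyx] -> 10 lines: brsvl atm uynyx qvb hgr jici aht yzxll uslpf qip
Hunk 7: at line 1 remove [uynyx,qvb,hgr] add [gvnci,dszxs] -> 9 lines: brsvl atm gvnci dszxs jici aht yzxll uslpf qip
Final line count: 9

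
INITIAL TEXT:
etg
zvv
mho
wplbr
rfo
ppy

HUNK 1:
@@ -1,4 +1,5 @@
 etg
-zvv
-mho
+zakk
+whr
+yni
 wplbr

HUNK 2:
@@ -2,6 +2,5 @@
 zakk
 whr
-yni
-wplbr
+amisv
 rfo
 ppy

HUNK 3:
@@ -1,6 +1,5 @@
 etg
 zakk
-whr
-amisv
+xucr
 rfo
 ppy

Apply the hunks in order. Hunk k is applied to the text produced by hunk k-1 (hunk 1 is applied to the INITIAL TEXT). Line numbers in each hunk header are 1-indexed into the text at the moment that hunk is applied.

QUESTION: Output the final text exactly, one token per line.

Answer: etg
zakk
xucr
rfo
ppy

Derivation:
Hunk 1: at line 1 remove [zvv,mho] add [zakk,whr,yni] -> 7 lines: etg zakk whr yni wplbr rfo ppy
Hunk 2: at line 2 remove [yni,wplbr] add [amisv] -> 6 lines: etg zakk whr amisv rfo ppy
Hunk 3: at line 1 remove [whr,amisv] add [xucr] -> 5 lines: etg zakk xucr rfo ppy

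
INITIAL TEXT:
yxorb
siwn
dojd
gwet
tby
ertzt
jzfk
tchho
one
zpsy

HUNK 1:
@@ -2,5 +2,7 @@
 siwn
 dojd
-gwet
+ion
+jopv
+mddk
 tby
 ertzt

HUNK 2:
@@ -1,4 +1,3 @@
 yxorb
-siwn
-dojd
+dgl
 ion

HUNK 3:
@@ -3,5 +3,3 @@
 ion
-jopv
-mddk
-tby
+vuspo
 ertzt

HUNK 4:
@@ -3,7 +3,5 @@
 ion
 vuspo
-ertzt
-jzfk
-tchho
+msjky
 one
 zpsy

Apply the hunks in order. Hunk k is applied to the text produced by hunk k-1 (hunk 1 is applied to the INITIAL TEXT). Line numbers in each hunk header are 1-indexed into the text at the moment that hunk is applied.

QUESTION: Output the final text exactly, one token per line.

Answer: yxorb
dgl
ion
vuspo
msjky
one
zpsy

Derivation:
Hunk 1: at line 2 remove [gwet] add [ion,jopv,mddk] -> 12 lines: yxorb siwn dojd ion jopv mddk tby ertzt jzfk tchho one zpsy
Hunk 2: at line 1 remove [siwn,dojd] add [dgl] -> 11 lines: yxorb dgl ion jopv mddk tby ertzt jzfk tchho one zpsy
Hunk 3: at line 3 remove [jopv,mddk,tby] add [vuspo] -> 9 lines: yxorb dgl ion vuspo ertzt jzfk tchho one zpsy
Hunk 4: at line 3 remove [ertzt,jzfk,tchho] add [msjky] -> 7 lines: yxorb dgl ion vuspo msjky one zpsy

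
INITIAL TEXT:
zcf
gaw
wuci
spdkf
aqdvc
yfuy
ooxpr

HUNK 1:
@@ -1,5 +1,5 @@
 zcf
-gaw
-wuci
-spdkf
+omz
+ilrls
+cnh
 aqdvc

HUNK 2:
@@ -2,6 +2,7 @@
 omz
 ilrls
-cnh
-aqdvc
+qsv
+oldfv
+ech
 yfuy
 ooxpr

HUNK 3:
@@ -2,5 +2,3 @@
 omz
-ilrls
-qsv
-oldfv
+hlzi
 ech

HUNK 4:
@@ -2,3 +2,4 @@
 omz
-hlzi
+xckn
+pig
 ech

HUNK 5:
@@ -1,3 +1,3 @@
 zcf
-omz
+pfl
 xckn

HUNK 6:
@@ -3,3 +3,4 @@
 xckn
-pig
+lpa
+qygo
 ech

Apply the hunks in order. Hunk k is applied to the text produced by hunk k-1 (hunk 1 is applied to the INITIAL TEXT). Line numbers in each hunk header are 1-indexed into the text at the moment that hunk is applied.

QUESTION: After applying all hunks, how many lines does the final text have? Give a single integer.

Hunk 1: at line 1 remove [gaw,wuci,spdkf] add [omz,ilrls,cnh] -> 7 lines: zcf omz ilrls cnh aqdvc yfuy ooxpr
Hunk 2: at line 2 remove [cnh,aqdvc] add [qsv,oldfv,ech] -> 8 lines: zcf omz ilrls qsv oldfv ech yfuy ooxpr
Hunk 3: at line 2 remove [ilrls,qsv,oldfv] add [hlzi] -> 6 lines: zcf omz hlzi ech yfuy ooxpr
Hunk 4: at line 2 remove [hlzi] add [xckn,pig] -> 7 lines: zcf omz xckn pig ech yfuy ooxpr
Hunk 5: at line 1 remove [omz] add [pfl] -> 7 lines: zcf pfl xckn pig ech yfuy ooxpr
Hunk 6: at line 3 remove [pig] add [lpa,qygo] -> 8 lines: zcf pfl xckn lpa qygo ech yfuy ooxpr
Final line count: 8

Answer: 8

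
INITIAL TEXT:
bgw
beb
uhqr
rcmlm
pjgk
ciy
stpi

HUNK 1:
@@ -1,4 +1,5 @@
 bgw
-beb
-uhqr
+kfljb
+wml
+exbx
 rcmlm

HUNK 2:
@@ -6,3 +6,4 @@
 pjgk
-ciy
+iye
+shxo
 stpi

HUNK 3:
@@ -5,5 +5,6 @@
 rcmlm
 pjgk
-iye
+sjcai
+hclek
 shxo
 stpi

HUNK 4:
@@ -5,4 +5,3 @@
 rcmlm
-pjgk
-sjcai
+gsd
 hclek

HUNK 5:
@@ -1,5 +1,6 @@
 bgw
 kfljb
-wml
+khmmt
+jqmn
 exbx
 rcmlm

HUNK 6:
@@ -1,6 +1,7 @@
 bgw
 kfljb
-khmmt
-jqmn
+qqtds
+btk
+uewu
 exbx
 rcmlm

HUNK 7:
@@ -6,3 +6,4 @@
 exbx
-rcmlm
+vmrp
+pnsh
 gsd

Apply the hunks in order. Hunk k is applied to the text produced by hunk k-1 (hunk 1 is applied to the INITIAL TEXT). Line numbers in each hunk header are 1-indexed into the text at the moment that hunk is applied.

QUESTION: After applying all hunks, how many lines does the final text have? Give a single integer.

Answer: 12

Derivation:
Hunk 1: at line 1 remove [beb,uhqr] add [kfljb,wml,exbx] -> 8 lines: bgw kfljb wml exbx rcmlm pjgk ciy stpi
Hunk 2: at line 6 remove [ciy] add [iye,shxo] -> 9 lines: bgw kfljb wml exbx rcmlm pjgk iye shxo stpi
Hunk 3: at line 5 remove [iye] add [sjcai,hclek] -> 10 lines: bgw kfljb wml exbx rcmlm pjgk sjcai hclek shxo stpi
Hunk 4: at line 5 remove [pjgk,sjcai] add [gsd] -> 9 lines: bgw kfljb wml exbx rcmlm gsd hclek shxo stpi
Hunk 5: at line 1 remove [wml] add [khmmt,jqmn] -> 10 lines: bgw kfljb khmmt jqmn exbx rcmlm gsd hclek shxo stpi
Hunk 6: at line 1 remove [khmmt,jqmn] add [qqtds,btk,uewu] -> 11 lines: bgw kfljb qqtds btk uewu exbx rcmlm gsd hclek shxo stpi
Hunk 7: at line 6 remove [rcmlm] add [vmrp,pnsh] -> 12 lines: bgw kfljb qqtds btk uewu exbx vmrp pnsh gsd hclek shxo stpi
Final line count: 12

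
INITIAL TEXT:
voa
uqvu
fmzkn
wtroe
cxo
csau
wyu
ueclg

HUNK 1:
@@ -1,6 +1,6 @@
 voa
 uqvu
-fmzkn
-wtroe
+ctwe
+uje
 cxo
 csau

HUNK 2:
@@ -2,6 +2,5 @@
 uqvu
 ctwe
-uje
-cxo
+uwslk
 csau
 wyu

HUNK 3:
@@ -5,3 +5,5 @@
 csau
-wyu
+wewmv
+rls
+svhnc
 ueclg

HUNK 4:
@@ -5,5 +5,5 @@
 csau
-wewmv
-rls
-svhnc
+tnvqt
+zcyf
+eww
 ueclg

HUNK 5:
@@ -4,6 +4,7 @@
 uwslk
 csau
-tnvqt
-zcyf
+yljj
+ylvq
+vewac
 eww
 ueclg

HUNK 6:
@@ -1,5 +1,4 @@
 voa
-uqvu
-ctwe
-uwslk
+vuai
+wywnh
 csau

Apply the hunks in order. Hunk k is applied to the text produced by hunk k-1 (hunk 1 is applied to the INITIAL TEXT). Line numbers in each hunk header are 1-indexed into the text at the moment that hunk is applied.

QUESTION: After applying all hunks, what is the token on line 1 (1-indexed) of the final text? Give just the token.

Hunk 1: at line 1 remove [fmzkn,wtroe] add [ctwe,uje] -> 8 lines: voa uqvu ctwe uje cxo csau wyu ueclg
Hunk 2: at line 2 remove [uje,cxo] add [uwslk] -> 7 lines: voa uqvu ctwe uwslk csau wyu ueclg
Hunk 3: at line 5 remove [wyu] add [wewmv,rls,svhnc] -> 9 lines: voa uqvu ctwe uwslk csau wewmv rls svhnc ueclg
Hunk 4: at line 5 remove [wewmv,rls,svhnc] add [tnvqt,zcyf,eww] -> 9 lines: voa uqvu ctwe uwslk csau tnvqt zcyf eww ueclg
Hunk 5: at line 4 remove [tnvqt,zcyf] add [yljj,ylvq,vewac] -> 10 lines: voa uqvu ctwe uwslk csau yljj ylvq vewac eww ueclg
Hunk 6: at line 1 remove [uqvu,ctwe,uwslk] add [vuai,wywnh] -> 9 lines: voa vuai wywnh csau yljj ylvq vewac eww ueclg
Final line 1: voa

Answer: voa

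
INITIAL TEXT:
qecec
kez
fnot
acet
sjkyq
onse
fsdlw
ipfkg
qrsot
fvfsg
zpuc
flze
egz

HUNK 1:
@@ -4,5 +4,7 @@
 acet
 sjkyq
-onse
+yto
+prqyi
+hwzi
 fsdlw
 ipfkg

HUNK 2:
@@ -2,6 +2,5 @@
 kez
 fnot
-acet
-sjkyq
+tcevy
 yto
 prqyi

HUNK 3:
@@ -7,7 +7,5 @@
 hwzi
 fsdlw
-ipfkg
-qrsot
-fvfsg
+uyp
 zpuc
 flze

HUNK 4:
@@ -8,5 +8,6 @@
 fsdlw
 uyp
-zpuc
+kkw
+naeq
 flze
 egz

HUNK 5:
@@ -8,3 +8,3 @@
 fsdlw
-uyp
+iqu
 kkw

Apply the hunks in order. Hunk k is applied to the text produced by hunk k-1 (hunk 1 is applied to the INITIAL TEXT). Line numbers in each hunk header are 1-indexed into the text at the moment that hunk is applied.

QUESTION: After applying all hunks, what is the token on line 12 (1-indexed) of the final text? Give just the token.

Answer: flze

Derivation:
Hunk 1: at line 4 remove [onse] add [yto,prqyi,hwzi] -> 15 lines: qecec kez fnot acet sjkyq yto prqyi hwzi fsdlw ipfkg qrsot fvfsg zpuc flze egz
Hunk 2: at line 2 remove [acet,sjkyq] add [tcevy] -> 14 lines: qecec kez fnot tcevy yto prqyi hwzi fsdlw ipfkg qrsot fvfsg zpuc flze egz
Hunk 3: at line 7 remove [ipfkg,qrsot,fvfsg] add [uyp] -> 12 lines: qecec kez fnot tcevy yto prqyi hwzi fsdlw uyp zpuc flze egz
Hunk 4: at line 8 remove [zpuc] add [kkw,naeq] -> 13 lines: qecec kez fnot tcevy yto prqyi hwzi fsdlw uyp kkw naeq flze egz
Hunk 5: at line 8 remove [uyp] add [iqu] -> 13 lines: qecec kez fnot tcevy yto prqyi hwzi fsdlw iqu kkw naeq flze egz
Final line 12: flze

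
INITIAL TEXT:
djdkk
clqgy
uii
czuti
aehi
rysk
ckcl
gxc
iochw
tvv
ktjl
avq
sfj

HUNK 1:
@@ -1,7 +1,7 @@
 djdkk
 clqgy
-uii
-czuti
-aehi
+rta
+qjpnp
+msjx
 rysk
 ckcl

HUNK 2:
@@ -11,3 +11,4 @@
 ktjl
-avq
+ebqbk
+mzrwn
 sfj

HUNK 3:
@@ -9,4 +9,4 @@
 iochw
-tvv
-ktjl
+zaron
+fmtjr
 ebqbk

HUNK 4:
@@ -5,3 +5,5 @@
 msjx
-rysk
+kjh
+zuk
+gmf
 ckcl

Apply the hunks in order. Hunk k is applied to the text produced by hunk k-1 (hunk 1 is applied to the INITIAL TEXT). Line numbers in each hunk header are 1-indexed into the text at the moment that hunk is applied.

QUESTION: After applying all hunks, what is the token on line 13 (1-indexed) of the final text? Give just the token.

Hunk 1: at line 1 remove [uii,czuti,aehi] add [rta,qjpnp,msjx] -> 13 lines: djdkk clqgy rta qjpnp msjx rysk ckcl gxc iochw tvv ktjl avq sfj
Hunk 2: at line 11 remove [avq] add [ebqbk,mzrwn] -> 14 lines: djdkk clqgy rta qjpnp msjx rysk ckcl gxc iochw tvv ktjl ebqbk mzrwn sfj
Hunk 3: at line 9 remove [tvv,ktjl] add [zaron,fmtjr] -> 14 lines: djdkk clqgy rta qjpnp msjx rysk ckcl gxc iochw zaron fmtjr ebqbk mzrwn sfj
Hunk 4: at line 5 remove [rysk] add [kjh,zuk,gmf] -> 16 lines: djdkk clqgy rta qjpnp msjx kjh zuk gmf ckcl gxc iochw zaron fmtjr ebqbk mzrwn sfj
Final line 13: fmtjr

Answer: fmtjr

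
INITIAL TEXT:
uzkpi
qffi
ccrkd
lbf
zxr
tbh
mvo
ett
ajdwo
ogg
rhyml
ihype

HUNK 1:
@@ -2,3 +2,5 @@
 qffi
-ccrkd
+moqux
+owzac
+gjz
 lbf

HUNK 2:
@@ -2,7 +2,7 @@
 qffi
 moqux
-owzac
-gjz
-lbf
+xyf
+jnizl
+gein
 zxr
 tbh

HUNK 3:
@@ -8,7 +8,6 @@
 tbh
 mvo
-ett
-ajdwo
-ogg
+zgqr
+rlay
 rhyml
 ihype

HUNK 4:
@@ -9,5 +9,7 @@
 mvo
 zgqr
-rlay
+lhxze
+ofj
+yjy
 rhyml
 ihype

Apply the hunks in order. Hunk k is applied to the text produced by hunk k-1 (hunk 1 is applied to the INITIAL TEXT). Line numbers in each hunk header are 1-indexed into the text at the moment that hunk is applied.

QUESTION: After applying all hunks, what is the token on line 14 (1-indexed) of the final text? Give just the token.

Hunk 1: at line 2 remove [ccrkd] add [moqux,owzac,gjz] -> 14 lines: uzkpi qffi moqux owzac gjz lbf zxr tbh mvo ett ajdwo ogg rhyml ihype
Hunk 2: at line 2 remove [owzac,gjz,lbf] add [xyf,jnizl,gein] -> 14 lines: uzkpi qffi moqux xyf jnizl gein zxr tbh mvo ett ajdwo ogg rhyml ihype
Hunk 3: at line 8 remove [ett,ajdwo,ogg] add [zgqr,rlay] -> 13 lines: uzkpi qffi moqux xyf jnizl gein zxr tbh mvo zgqr rlay rhyml ihype
Hunk 4: at line 9 remove [rlay] add [lhxze,ofj,yjy] -> 15 lines: uzkpi qffi moqux xyf jnizl gein zxr tbh mvo zgqr lhxze ofj yjy rhyml ihype
Final line 14: rhyml

Answer: rhyml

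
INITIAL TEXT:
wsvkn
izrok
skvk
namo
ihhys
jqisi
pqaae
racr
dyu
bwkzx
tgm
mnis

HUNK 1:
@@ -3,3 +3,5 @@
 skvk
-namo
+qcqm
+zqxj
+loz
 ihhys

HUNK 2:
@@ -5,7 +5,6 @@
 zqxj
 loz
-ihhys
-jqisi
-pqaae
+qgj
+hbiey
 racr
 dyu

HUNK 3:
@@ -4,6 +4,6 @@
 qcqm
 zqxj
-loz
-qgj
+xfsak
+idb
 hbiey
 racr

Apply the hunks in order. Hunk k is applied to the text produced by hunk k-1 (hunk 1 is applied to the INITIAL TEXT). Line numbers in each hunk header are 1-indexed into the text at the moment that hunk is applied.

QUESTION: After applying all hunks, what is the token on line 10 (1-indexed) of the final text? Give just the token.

Answer: dyu

Derivation:
Hunk 1: at line 3 remove [namo] add [qcqm,zqxj,loz] -> 14 lines: wsvkn izrok skvk qcqm zqxj loz ihhys jqisi pqaae racr dyu bwkzx tgm mnis
Hunk 2: at line 5 remove [ihhys,jqisi,pqaae] add [qgj,hbiey] -> 13 lines: wsvkn izrok skvk qcqm zqxj loz qgj hbiey racr dyu bwkzx tgm mnis
Hunk 3: at line 4 remove [loz,qgj] add [xfsak,idb] -> 13 lines: wsvkn izrok skvk qcqm zqxj xfsak idb hbiey racr dyu bwkzx tgm mnis
Final line 10: dyu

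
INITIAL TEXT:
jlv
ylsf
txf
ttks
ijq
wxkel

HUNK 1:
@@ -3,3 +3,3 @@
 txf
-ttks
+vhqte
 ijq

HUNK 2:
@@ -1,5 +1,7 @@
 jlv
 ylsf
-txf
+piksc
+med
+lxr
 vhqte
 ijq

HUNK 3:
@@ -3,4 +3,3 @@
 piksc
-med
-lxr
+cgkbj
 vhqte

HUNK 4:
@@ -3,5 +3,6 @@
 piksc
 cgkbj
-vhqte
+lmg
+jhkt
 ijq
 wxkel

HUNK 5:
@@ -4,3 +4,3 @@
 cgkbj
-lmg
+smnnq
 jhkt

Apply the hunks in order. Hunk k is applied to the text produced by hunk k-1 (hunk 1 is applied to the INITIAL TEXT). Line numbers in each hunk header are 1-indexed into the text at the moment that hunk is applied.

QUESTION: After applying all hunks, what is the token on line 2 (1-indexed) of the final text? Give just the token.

Hunk 1: at line 3 remove [ttks] add [vhqte] -> 6 lines: jlv ylsf txf vhqte ijq wxkel
Hunk 2: at line 1 remove [txf] add [piksc,med,lxr] -> 8 lines: jlv ylsf piksc med lxr vhqte ijq wxkel
Hunk 3: at line 3 remove [med,lxr] add [cgkbj] -> 7 lines: jlv ylsf piksc cgkbj vhqte ijq wxkel
Hunk 4: at line 3 remove [vhqte] add [lmg,jhkt] -> 8 lines: jlv ylsf piksc cgkbj lmg jhkt ijq wxkel
Hunk 5: at line 4 remove [lmg] add [smnnq] -> 8 lines: jlv ylsf piksc cgkbj smnnq jhkt ijq wxkel
Final line 2: ylsf

Answer: ylsf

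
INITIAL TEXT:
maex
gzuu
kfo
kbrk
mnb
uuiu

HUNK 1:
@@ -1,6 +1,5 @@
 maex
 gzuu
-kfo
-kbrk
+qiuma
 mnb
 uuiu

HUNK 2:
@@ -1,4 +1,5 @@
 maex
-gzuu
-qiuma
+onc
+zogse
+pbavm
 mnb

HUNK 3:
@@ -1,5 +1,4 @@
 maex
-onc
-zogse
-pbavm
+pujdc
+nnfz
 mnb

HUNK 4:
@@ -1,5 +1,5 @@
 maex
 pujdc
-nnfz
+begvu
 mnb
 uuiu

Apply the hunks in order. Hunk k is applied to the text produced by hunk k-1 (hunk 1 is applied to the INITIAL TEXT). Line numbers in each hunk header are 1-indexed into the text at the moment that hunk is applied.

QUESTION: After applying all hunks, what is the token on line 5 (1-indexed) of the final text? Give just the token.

Hunk 1: at line 1 remove [kfo,kbrk] add [qiuma] -> 5 lines: maex gzuu qiuma mnb uuiu
Hunk 2: at line 1 remove [gzuu,qiuma] add [onc,zogse,pbavm] -> 6 lines: maex onc zogse pbavm mnb uuiu
Hunk 3: at line 1 remove [onc,zogse,pbavm] add [pujdc,nnfz] -> 5 lines: maex pujdc nnfz mnb uuiu
Hunk 4: at line 1 remove [nnfz] add [begvu] -> 5 lines: maex pujdc begvu mnb uuiu
Final line 5: uuiu

Answer: uuiu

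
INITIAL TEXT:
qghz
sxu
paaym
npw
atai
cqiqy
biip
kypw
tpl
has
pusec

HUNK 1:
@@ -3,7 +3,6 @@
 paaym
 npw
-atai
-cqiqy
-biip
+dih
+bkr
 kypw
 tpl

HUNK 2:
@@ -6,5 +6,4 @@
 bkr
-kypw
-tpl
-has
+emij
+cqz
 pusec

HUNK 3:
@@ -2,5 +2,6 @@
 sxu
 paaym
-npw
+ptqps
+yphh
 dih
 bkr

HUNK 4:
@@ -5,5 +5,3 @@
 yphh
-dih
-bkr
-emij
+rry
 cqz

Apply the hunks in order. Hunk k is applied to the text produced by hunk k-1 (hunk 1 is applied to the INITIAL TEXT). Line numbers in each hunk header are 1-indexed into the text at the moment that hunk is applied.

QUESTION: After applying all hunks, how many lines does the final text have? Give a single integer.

Answer: 8

Derivation:
Hunk 1: at line 3 remove [atai,cqiqy,biip] add [dih,bkr] -> 10 lines: qghz sxu paaym npw dih bkr kypw tpl has pusec
Hunk 2: at line 6 remove [kypw,tpl,has] add [emij,cqz] -> 9 lines: qghz sxu paaym npw dih bkr emij cqz pusec
Hunk 3: at line 2 remove [npw] add [ptqps,yphh] -> 10 lines: qghz sxu paaym ptqps yphh dih bkr emij cqz pusec
Hunk 4: at line 5 remove [dih,bkr,emij] add [rry] -> 8 lines: qghz sxu paaym ptqps yphh rry cqz pusec
Final line count: 8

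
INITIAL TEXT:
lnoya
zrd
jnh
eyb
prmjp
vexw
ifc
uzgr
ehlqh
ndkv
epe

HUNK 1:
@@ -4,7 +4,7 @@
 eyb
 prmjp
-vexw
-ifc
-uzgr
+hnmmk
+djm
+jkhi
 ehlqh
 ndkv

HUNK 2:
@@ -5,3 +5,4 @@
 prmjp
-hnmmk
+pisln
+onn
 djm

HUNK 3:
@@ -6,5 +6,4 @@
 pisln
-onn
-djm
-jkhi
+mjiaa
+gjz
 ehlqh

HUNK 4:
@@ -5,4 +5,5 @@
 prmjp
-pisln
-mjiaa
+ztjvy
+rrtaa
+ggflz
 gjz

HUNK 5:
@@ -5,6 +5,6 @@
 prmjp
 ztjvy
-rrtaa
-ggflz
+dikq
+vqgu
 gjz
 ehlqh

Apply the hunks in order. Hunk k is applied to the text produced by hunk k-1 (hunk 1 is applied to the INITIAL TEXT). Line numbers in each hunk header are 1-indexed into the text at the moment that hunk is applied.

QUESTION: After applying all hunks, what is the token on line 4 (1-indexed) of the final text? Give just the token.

Answer: eyb

Derivation:
Hunk 1: at line 4 remove [vexw,ifc,uzgr] add [hnmmk,djm,jkhi] -> 11 lines: lnoya zrd jnh eyb prmjp hnmmk djm jkhi ehlqh ndkv epe
Hunk 2: at line 5 remove [hnmmk] add [pisln,onn] -> 12 lines: lnoya zrd jnh eyb prmjp pisln onn djm jkhi ehlqh ndkv epe
Hunk 3: at line 6 remove [onn,djm,jkhi] add [mjiaa,gjz] -> 11 lines: lnoya zrd jnh eyb prmjp pisln mjiaa gjz ehlqh ndkv epe
Hunk 4: at line 5 remove [pisln,mjiaa] add [ztjvy,rrtaa,ggflz] -> 12 lines: lnoya zrd jnh eyb prmjp ztjvy rrtaa ggflz gjz ehlqh ndkv epe
Hunk 5: at line 5 remove [rrtaa,ggflz] add [dikq,vqgu] -> 12 lines: lnoya zrd jnh eyb prmjp ztjvy dikq vqgu gjz ehlqh ndkv epe
Final line 4: eyb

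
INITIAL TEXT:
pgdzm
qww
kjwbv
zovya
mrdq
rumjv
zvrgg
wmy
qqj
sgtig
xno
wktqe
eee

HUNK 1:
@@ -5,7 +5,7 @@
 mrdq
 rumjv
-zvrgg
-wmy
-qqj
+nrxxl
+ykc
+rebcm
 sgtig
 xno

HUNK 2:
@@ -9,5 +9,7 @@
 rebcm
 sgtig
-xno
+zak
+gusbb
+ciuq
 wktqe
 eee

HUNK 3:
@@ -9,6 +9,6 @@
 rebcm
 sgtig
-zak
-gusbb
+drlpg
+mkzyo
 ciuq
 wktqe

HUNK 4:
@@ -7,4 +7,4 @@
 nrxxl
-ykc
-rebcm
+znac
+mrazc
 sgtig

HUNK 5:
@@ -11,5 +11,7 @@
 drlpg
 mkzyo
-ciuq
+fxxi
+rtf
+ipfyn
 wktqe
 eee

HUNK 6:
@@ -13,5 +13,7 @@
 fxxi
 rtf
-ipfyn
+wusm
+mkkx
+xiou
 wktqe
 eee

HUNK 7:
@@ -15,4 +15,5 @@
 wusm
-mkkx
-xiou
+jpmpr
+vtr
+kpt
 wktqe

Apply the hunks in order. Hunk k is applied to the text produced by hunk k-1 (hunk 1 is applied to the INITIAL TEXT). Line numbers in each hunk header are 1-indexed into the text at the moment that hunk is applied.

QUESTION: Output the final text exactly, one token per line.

Answer: pgdzm
qww
kjwbv
zovya
mrdq
rumjv
nrxxl
znac
mrazc
sgtig
drlpg
mkzyo
fxxi
rtf
wusm
jpmpr
vtr
kpt
wktqe
eee

Derivation:
Hunk 1: at line 5 remove [zvrgg,wmy,qqj] add [nrxxl,ykc,rebcm] -> 13 lines: pgdzm qww kjwbv zovya mrdq rumjv nrxxl ykc rebcm sgtig xno wktqe eee
Hunk 2: at line 9 remove [xno] add [zak,gusbb,ciuq] -> 15 lines: pgdzm qww kjwbv zovya mrdq rumjv nrxxl ykc rebcm sgtig zak gusbb ciuq wktqe eee
Hunk 3: at line 9 remove [zak,gusbb] add [drlpg,mkzyo] -> 15 lines: pgdzm qww kjwbv zovya mrdq rumjv nrxxl ykc rebcm sgtig drlpg mkzyo ciuq wktqe eee
Hunk 4: at line 7 remove [ykc,rebcm] add [znac,mrazc] -> 15 lines: pgdzm qww kjwbv zovya mrdq rumjv nrxxl znac mrazc sgtig drlpg mkzyo ciuq wktqe eee
Hunk 5: at line 11 remove [ciuq] add [fxxi,rtf,ipfyn] -> 17 lines: pgdzm qww kjwbv zovya mrdq rumjv nrxxl znac mrazc sgtig drlpg mkzyo fxxi rtf ipfyn wktqe eee
Hunk 6: at line 13 remove [ipfyn] add [wusm,mkkx,xiou] -> 19 lines: pgdzm qww kjwbv zovya mrdq rumjv nrxxl znac mrazc sgtig drlpg mkzyo fxxi rtf wusm mkkx xiou wktqe eee
Hunk 7: at line 15 remove [mkkx,xiou] add [jpmpr,vtr,kpt] -> 20 lines: pgdzm qww kjwbv zovya mrdq rumjv nrxxl znac mrazc sgtig drlpg mkzyo fxxi rtf wusm jpmpr vtr kpt wktqe eee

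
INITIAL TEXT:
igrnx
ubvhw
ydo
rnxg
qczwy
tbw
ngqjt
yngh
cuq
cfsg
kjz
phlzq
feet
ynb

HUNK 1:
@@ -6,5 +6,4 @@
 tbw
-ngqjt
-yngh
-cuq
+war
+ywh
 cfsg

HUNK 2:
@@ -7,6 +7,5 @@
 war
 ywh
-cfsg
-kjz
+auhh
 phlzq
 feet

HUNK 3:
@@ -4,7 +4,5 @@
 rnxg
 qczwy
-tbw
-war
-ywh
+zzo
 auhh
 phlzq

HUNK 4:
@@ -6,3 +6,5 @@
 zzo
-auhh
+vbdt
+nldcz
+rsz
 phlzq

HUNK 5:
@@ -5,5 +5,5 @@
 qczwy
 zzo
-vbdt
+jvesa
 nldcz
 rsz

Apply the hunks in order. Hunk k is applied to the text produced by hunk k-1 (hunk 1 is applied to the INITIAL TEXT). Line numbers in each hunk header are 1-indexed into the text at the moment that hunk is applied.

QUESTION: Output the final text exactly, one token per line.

Hunk 1: at line 6 remove [ngqjt,yngh,cuq] add [war,ywh] -> 13 lines: igrnx ubvhw ydo rnxg qczwy tbw war ywh cfsg kjz phlzq feet ynb
Hunk 2: at line 7 remove [cfsg,kjz] add [auhh] -> 12 lines: igrnx ubvhw ydo rnxg qczwy tbw war ywh auhh phlzq feet ynb
Hunk 3: at line 4 remove [tbw,war,ywh] add [zzo] -> 10 lines: igrnx ubvhw ydo rnxg qczwy zzo auhh phlzq feet ynb
Hunk 4: at line 6 remove [auhh] add [vbdt,nldcz,rsz] -> 12 lines: igrnx ubvhw ydo rnxg qczwy zzo vbdt nldcz rsz phlzq feet ynb
Hunk 5: at line 5 remove [vbdt] add [jvesa] -> 12 lines: igrnx ubvhw ydo rnxg qczwy zzo jvesa nldcz rsz phlzq feet ynb

Answer: igrnx
ubvhw
ydo
rnxg
qczwy
zzo
jvesa
nldcz
rsz
phlzq
feet
ynb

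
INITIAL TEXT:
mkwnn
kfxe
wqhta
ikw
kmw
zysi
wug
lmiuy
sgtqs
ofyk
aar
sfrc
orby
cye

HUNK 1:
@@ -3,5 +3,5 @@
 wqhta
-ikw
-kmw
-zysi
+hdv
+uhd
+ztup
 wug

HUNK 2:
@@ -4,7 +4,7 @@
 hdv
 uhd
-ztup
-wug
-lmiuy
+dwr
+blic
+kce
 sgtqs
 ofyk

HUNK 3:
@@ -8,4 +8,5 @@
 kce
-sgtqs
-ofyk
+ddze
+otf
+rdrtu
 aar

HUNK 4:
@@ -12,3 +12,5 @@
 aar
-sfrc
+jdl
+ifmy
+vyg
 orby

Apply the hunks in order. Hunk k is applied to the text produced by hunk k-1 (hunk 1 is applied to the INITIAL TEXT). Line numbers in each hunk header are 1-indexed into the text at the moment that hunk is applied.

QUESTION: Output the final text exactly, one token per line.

Answer: mkwnn
kfxe
wqhta
hdv
uhd
dwr
blic
kce
ddze
otf
rdrtu
aar
jdl
ifmy
vyg
orby
cye

Derivation:
Hunk 1: at line 3 remove [ikw,kmw,zysi] add [hdv,uhd,ztup] -> 14 lines: mkwnn kfxe wqhta hdv uhd ztup wug lmiuy sgtqs ofyk aar sfrc orby cye
Hunk 2: at line 4 remove [ztup,wug,lmiuy] add [dwr,blic,kce] -> 14 lines: mkwnn kfxe wqhta hdv uhd dwr blic kce sgtqs ofyk aar sfrc orby cye
Hunk 3: at line 8 remove [sgtqs,ofyk] add [ddze,otf,rdrtu] -> 15 lines: mkwnn kfxe wqhta hdv uhd dwr blic kce ddze otf rdrtu aar sfrc orby cye
Hunk 4: at line 12 remove [sfrc] add [jdl,ifmy,vyg] -> 17 lines: mkwnn kfxe wqhta hdv uhd dwr blic kce ddze otf rdrtu aar jdl ifmy vyg orby cye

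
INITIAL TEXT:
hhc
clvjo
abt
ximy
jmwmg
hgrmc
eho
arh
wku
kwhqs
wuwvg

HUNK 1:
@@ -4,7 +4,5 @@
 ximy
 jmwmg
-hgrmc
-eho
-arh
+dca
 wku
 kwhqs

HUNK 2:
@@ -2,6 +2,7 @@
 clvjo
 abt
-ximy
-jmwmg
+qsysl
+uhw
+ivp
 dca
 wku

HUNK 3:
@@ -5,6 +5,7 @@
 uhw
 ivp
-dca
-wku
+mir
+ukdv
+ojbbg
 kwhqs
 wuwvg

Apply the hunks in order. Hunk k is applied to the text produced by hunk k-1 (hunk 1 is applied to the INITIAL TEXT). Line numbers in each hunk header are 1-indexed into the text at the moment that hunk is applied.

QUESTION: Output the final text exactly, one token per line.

Answer: hhc
clvjo
abt
qsysl
uhw
ivp
mir
ukdv
ojbbg
kwhqs
wuwvg

Derivation:
Hunk 1: at line 4 remove [hgrmc,eho,arh] add [dca] -> 9 lines: hhc clvjo abt ximy jmwmg dca wku kwhqs wuwvg
Hunk 2: at line 2 remove [ximy,jmwmg] add [qsysl,uhw,ivp] -> 10 lines: hhc clvjo abt qsysl uhw ivp dca wku kwhqs wuwvg
Hunk 3: at line 5 remove [dca,wku] add [mir,ukdv,ojbbg] -> 11 lines: hhc clvjo abt qsysl uhw ivp mir ukdv ojbbg kwhqs wuwvg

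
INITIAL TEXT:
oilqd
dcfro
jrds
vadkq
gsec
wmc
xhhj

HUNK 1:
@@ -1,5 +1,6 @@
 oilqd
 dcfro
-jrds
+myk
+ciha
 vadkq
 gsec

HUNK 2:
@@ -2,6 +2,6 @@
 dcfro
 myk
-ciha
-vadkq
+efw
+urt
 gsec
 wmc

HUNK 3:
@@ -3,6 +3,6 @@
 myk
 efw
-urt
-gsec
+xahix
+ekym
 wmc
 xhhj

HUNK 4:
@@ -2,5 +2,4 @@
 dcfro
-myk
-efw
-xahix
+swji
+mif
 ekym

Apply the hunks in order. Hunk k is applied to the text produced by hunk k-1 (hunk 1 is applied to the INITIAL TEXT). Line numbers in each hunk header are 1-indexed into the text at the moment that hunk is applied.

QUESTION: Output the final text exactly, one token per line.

Answer: oilqd
dcfro
swji
mif
ekym
wmc
xhhj

Derivation:
Hunk 1: at line 1 remove [jrds] add [myk,ciha] -> 8 lines: oilqd dcfro myk ciha vadkq gsec wmc xhhj
Hunk 2: at line 2 remove [ciha,vadkq] add [efw,urt] -> 8 lines: oilqd dcfro myk efw urt gsec wmc xhhj
Hunk 3: at line 3 remove [urt,gsec] add [xahix,ekym] -> 8 lines: oilqd dcfro myk efw xahix ekym wmc xhhj
Hunk 4: at line 2 remove [myk,efw,xahix] add [swji,mif] -> 7 lines: oilqd dcfro swji mif ekym wmc xhhj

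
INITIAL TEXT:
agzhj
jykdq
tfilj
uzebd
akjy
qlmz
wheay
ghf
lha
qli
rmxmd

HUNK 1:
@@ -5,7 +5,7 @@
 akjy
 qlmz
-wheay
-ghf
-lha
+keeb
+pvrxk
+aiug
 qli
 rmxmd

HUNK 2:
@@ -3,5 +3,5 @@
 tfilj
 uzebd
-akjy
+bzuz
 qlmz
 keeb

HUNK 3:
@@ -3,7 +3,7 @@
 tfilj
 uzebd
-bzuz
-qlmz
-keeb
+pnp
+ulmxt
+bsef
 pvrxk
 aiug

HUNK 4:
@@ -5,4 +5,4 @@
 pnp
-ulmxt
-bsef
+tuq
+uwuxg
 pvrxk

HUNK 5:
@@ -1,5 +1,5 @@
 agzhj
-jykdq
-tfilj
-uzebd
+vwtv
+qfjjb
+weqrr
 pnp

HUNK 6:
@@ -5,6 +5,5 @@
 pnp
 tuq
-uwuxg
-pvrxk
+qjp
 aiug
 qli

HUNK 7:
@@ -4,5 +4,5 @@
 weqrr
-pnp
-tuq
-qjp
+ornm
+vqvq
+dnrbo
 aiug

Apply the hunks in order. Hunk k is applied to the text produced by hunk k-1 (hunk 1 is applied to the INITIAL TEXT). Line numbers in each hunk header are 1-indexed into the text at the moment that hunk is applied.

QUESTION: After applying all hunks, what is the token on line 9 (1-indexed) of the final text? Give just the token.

Answer: qli

Derivation:
Hunk 1: at line 5 remove [wheay,ghf,lha] add [keeb,pvrxk,aiug] -> 11 lines: agzhj jykdq tfilj uzebd akjy qlmz keeb pvrxk aiug qli rmxmd
Hunk 2: at line 3 remove [akjy] add [bzuz] -> 11 lines: agzhj jykdq tfilj uzebd bzuz qlmz keeb pvrxk aiug qli rmxmd
Hunk 3: at line 3 remove [bzuz,qlmz,keeb] add [pnp,ulmxt,bsef] -> 11 lines: agzhj jykdq tfilj uzebd pnp ulmxt bsef pvrxk aiug qli rmxmd
Hunk 4: at line 5 remove [ulmxt,bsef] add [tuq,uwuxg] -> 11 lines: agzhj jykdq tfilj uzebd pnp tuq uwuxg pvrxk aiug qli rmxmd
Hunk 5: at line 1 remove [jykdq,tfilj,uzebd] add [vwtv,qfjjb,weqrr] -> 11 lines: agzhj vwtv qfjjb weqrr pnp tuq uwuxg pvrxk aiug qli rmxmd
Hunk 6: at line 5 remove [uwuxg,pvrxk] add [qjp] -> 10 lines: agzhj vwtv qfjjb weqrr pnp tuq qjp aiug qli rmxmd
Hunk 7: at line 4 remove [pnp,tuq,qjp] add [ornm,vqvq,dnrbo] -> 10 lines: agzhj vwtv qfjjb weqrr ornm vqvq dnrbo aiug qli rmxmd
Final line 9: qli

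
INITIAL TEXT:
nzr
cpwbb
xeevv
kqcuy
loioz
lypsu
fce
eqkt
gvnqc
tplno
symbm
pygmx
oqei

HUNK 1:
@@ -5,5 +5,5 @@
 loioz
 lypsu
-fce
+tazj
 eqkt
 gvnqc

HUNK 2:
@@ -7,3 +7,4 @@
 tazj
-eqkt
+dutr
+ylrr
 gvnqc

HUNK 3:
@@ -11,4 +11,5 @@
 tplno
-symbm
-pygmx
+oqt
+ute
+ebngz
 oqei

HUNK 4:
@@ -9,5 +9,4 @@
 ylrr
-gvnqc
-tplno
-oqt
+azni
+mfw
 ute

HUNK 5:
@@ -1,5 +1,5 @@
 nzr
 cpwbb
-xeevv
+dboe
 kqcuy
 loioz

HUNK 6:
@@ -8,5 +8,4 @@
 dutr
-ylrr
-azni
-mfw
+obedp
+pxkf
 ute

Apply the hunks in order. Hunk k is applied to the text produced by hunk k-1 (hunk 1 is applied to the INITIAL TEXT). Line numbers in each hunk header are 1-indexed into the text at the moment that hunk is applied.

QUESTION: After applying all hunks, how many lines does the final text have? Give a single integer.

Hunk 1: at line 5 remove [fce] add [tazj] -> 13 lines: nzr cpwbb xeevv kqcuy loioz lypsu tazj eqkt gvnqc tplno symbm pygmx oqei
Hunk 2: at line 7 remove [eqkt] add [dutr,ylrr] -> 14 lines: nzr cpwbb xeevv kqcuy loioz lypsu tazj dutr ylrr gvnqc tplno symbm pygmx oqei
Hunk 3: at line 11 remove [symbm,pygmx] add [oqt,ute,ebngz] -> 15 lines: nzr cpwbb xeevv kqcuy loioz lypsu tazj dutr ylrr gvnqc tplno oqt ute ebngz oqei
Hunk 4: at line 9 remove [gvnqc,tplno,oqt] add [azni,mfw] -> 14 lines: nzr cpwbb xeevv kqcuy loioz lypsu tazj dutr ylrr azni mfw ute ebngz oqei
Hunk 5: at line 1 remove [xeevv] add [dboe] -> 14 lines: nzr cpwbb dboe kqcuy loioz lypsu tazj dutr ylrr azni mfw ute ebngz oqei
Hunk 6: at line 8 remove [ylrr,azni,mfw] add [obedp,pxkf] -> 13 lines: nzr cpwbb dboe kqcuy loioz lypsu tazj dutr obedp pxkf ute ebngz oqei
Final line count: 13

Answer: 13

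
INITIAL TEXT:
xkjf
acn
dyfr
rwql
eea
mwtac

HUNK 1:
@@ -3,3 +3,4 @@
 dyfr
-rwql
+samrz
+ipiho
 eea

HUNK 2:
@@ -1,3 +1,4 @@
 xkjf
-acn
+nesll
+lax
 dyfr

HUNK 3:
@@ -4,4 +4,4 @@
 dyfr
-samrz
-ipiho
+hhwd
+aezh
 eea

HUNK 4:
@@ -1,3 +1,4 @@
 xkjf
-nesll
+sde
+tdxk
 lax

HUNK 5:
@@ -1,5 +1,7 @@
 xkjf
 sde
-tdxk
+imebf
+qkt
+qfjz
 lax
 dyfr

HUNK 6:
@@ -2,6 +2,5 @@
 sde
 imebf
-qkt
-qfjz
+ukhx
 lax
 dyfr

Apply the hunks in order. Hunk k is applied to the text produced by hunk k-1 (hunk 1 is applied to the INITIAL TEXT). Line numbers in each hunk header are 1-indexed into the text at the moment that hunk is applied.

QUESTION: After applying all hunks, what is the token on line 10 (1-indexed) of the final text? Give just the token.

Hunk 1: at line 3 remove [rwql] add [samrz,ipiho] -> 7 lines: xkjf acn dyfr samrz ipiho eea mwtac
Hunk 2: at line 1 remove [acn] add [nesll,lax] -> 8 lines: xkjf nesll lax dyfr samrz ipiho eea mwtac
Hunk 3: at line 4 remove [samrz,ipiho] add [hhwd,aezh] -> 8 lines: xkjf nesll lax dyfr hhwd aezh eea mwtac
Hunk 4: at line 1 remove [nesll] add [sde,tdxk] -> 9 lines: xkjf sde tdxk lax dyfr hhwd aezh eea mwtac
Hunk 5: at line 1 remove [tdxk] add [imebf,qkt,qfjz] -> 11 lines: xkjf sde imebf qkt qfjz lax dyfr hhwd aezh eea mwtac
Hunk 6: at line 2 remove [qkt,qfjz] add [ukhx] -> 10 lines: xkjf sde imebf ukhx lax dyfr hhwd aezh eea mwtac
Final line 10: mwtac

Answer: mwtac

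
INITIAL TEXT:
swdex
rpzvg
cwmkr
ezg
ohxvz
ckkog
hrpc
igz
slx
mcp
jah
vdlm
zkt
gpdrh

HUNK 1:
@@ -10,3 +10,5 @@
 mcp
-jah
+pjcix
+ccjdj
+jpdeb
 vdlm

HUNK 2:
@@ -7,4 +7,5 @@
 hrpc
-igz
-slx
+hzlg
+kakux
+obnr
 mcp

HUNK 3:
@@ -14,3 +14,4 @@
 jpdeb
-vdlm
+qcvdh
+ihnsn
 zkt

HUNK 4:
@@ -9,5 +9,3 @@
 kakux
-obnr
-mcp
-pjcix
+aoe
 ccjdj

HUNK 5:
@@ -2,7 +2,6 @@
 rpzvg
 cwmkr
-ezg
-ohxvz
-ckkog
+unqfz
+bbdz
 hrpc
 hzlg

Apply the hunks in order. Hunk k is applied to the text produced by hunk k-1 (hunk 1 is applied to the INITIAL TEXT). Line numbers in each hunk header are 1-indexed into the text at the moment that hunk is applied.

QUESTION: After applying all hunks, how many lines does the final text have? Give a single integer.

Answer: 15

Derivation:
Hunk 1: at line 10 remove [jah] add [pjcix,ccjdj,jpdeb] -> 16 lines: swdex rpzvg cwmkr ezg ohxvz ckkog hrpc igz slx mcp pjcix ccjdj jpdeb vdlm zkt gpdrh
Hunk 2: at line 7 remove [igz,slx] add [hzlg,kakux,obnr] -> 17 lines: swdex rpzvg cwmkr ezg ohxvz ckkog hrpc hzlg kakux obnr mcp pjcix ccjdj jpdeb vdlm zkt gpdrh
Hunk 3: at line 14 remove [vdlm] add [qcvdh,ihnsn] -> 18 lines: swdex rpzvg cwmkr ezg ohxvz ckkog hrpc hzlg kakux obnr mcp pjcix ccjdj jpdeb qcvdh ihnsn zkt gpdrh
Hunk 4: at line 9 remove [obnr,mcp,pjcix] add [aoe] -> 16 lines: swdex rpzvg cwmkr ezg ohxvz ckkog hrpc hzlg kakux aoe ccjdj jpdeb qcvdh ihnsn zkt gpdrh
Hunk 5: at line 2 remove [ezg,ohxvz,ckkog] add [unqfz,bbdz] -> 15 lines: swdex rpzvg cwmkr unqfz bbdz hrpc hzlg kakux aoe ccjdj jpdeb qcvdh ihnsn zkt gpdrh
Final line count: 15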